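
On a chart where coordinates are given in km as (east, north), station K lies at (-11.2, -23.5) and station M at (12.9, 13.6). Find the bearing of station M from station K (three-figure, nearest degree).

Δeast = 12.9 − -11.2 = 24.10; Δnorth = 13.6 − -23.5 = 37.10.
Bearing = atan2(Δeast, Δnorth) mod 360° = 33.01° ≈ 033°.

033°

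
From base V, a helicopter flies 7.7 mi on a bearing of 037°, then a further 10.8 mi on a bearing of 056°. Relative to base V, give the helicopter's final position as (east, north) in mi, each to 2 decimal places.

(13.59, 12.19)

Leg 1 (037°, 7.7 mi): east 7.7 sin 37° = 4.63, north 7.7 cos 37° = 6.15
Leg 2 (056°, 10.8 mi): east 10.8 sin 56° = 8.95, north 10.8 cos 56° = 6.04
Summing: 13.59 mi east, 12.19 mi north → (13.59, 12.19).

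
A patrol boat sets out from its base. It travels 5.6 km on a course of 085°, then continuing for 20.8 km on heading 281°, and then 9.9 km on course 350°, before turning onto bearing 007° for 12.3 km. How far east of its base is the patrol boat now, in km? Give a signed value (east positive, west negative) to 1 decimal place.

-15.1 km

Leg 1 (085°, 5.6 km): east 5.6 sin 85° = 5.58, north 5.6 cos 85° = 0.49
Leg 2 (281°, 20.8 km): east 20.8 sin 281° = -20.42, north 20.8 cos 281° = 3.97
Leg 3 (350°, 9.9 km): east 9.9 sin 350° = -1.72, north 9.9 cos 350° = 9.75
Leg 4 (007°, 12.3 km): east 12.3 sin 7° = 1.50, north 12.3 cos 7° = 12.21
Net east component: -15.06 km.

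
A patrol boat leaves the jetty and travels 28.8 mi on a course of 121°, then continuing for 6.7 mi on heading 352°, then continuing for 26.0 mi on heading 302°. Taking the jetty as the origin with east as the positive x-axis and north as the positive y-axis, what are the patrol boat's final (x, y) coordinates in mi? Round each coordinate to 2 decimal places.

Leg 1 (121°, 28.8 mi): east 28.8 sin 121° = 24.69, north 28.8 cos 121° = -14.83
Leg 2 (352°, 6.7 mi): east 6.7 sin 352° = -0.93, north 6.7 cos 352° = 6.63
Leg 3 (302°, 26.0 mi): east 26.0 sin 302° = -22.05, north 26.0 cos 302° = 13.78
Summing: 1.70 mi east, 5.58 mi north → (1.70, 5.58).

(1.70, 5.58)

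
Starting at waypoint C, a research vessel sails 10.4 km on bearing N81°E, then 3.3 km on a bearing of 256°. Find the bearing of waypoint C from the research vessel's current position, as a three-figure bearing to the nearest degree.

263°

Leg 1 (N81°E, 10.4 km): east 10.4 sin 81° = 10.27, north 10.4 cos 81° = 1.63
Leg 2 (256°, 3.3 km): east 3.3 sin 256° = -3.20, north 3.3 cos 256° = -0.80
Net displacement: 7.07 east, 0.83 north. Direction back to start is (-7.07, -0.83): bearing = atan2(-7.07, -0.83) mod 360° = 263.32° ≈ 263°.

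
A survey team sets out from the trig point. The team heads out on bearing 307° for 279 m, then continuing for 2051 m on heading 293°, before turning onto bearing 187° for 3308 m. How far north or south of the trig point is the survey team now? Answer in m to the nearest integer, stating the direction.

2314 m south

Leg 1 (307°, 279 m): east 279 sin 307° = -222.82, north 279 cos 307° = 167.91
Leg 2 (293°, 2051 m): east 2051 sin 293° = -1887.96, north 2051 cos 293° = 801.39
Leg 3 (187°, 3308 m): east 3308 sin 187° = -403.14, north 3308 cos 187° = -3283.34
Net north component: -2314.05 m.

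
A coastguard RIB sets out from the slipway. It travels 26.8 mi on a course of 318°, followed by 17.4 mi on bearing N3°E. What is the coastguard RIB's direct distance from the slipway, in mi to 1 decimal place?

Leg 1 (318°, 26.8 mi): east 26.8 sin 318° = -17.93, north 26.8 cos 318° = 19.92
Leg 2 (N3°E, 17.4 mi): east 17.4 sin 3° = 0.91, north 17.4 cos 3° = 17.38
Net: -17.02 east, 37.29 north. Distance = √((-17.02)² + (37.29)²) = 40.994 mi.

41.0 mi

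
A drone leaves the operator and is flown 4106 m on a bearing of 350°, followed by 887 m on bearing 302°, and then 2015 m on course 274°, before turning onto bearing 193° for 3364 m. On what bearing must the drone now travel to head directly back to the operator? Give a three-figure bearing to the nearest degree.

108°

Leg 1 (350°, 4106 m): east 4106 sin 350° = -713.00, north 4106 cos 350° = 4043.62
Leg 2 (302°, 887 m): east 887 sin 302° = -752.22, north 887 cos 302° = 470.04
Leg 3 (274°, 2015 m): east 2015 sin 274° = -2010.09, north 2015 cos 274° = 140.56
Leg 4 (193°, 3364 m): east 3364 sin 193° = -756.74, north 3364 cos 193° = -3277.78
Net displacement: -4232.04 east, 1376.44 north. Direction back to start is (4232.04, -1376.44): bearing = atan2(4232.04, -1376.44) mod 360° = 108.02° ≈ 108°.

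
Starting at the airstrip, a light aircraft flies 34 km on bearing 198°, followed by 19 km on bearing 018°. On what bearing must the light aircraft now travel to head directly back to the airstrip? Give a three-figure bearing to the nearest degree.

Leg 1 (198°, 34 km): east 34 sin 198° = -10.51, north 34 cos 198° = -32.34
Leg 2 (018°, 19 km): east 19 sin 18° = 5.87, north 19 cos 18° = 18.07
Net displacement: -4.64 east, -14.27 north. Direction back to start is (4.64, 14.27): bearing = atan2(4.64, 14.27) mod 360° = 18.00° ≈ 018°.

018°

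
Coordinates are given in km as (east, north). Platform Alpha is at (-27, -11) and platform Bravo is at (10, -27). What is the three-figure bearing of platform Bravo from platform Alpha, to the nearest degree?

Δeast = 10 − -27 = 37.00; Δnorth = -27 − -11 = -16.00.
Bearing = atan2(Δeast, Δnorth) mod 360° = 113.39° ≈ 113°.

113°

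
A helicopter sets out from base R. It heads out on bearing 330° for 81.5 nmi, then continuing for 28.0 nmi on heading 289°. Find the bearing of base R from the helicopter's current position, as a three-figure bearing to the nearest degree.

Leg 1 (330°, 81.5 nmi): east 81.5 sin 330° = -40.75, north 81.5 cos 330° = 70.58
Leg 2 (289°, 28.0 nmi): east 28.0 sin 289° = -26.47, north 28.0 cos 289° = 9.12
Net displacement: -67.22 east, 79.70 north. Direction back to start is (67.22, -79.70): bearing = atan2(67.22, -79.70) mod 360° = 139.85° ≈ 140°.

140°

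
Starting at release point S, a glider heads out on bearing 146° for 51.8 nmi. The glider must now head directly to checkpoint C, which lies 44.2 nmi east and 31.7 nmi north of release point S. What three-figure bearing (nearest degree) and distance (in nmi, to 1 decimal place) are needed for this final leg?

012°, 76.2 nmi

Leg 1 (146°, 51.8 nmi): east 51.8 sin 146° = 28.97, north 51.8 cos 146° = -42.94
Current position: (28.97, -42.94). Target: (44.2, 31.7). Remaining: Δeast = 15.23, Δnorth = 74.64.
Bearing = atan2(15.23, 74.64) mod 360° = 11.53°; distance = √((15.23)² + (74.64)²) = 76.183 nmi.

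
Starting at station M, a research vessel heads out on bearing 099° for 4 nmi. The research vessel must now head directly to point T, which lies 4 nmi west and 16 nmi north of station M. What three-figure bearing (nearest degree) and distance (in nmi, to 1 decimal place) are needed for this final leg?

334°, 18.4 nmi

Leg 1 (099°, 4 nmi): east 4 sin 99° = 3.95, north 4 cos 99° = -0.63
Current position: (3.95, -0.63). Target: (-4, 16). Remaining: Δeast = -7.95, Δnorth = 16.63.
Bearing = atan2(-7.95, 16.63) mod 360° = 334.44°; distance = √((-7.95)² + (16.63)²) = 18.429 nmi.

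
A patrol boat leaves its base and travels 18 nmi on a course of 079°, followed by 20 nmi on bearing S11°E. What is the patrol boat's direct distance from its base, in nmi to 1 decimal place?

Leg 1 (079°, 18 nmi): east 18 sin 79° = 17.67, north 18 cos 79° = 3.43
Leg 2 (S11°E, 20 nmi): east 20 sin 169° = 3.82, north 20 cos 169° = -19.63
Net: 21.49 east, -16.20 north. Distance = √((21.49)² + (-16.20)²) = 26.907 nmi.

26.9 nmi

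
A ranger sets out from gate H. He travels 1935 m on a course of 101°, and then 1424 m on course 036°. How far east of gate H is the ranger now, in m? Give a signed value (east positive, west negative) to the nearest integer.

2736 m

Leg 1 (101°, 1935 m): east 1935 sin 101° = 1899.45, north 1935 cos 101° = -369.22
Leg 2 (036°, 1424 m): east 1424 sin 36° = 837.01, north 1424 cos 36° = 1152.04
Net east component: 2736.45 m.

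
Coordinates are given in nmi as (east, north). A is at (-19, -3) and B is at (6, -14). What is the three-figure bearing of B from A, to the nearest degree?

Δeast = 6 − -19 = 25.00; Δnorth = -14 − -3 = -11.00.
Bearing = atan2(Δeast, Δnorth) mod 360° = 113.75° ≈ 114°.

114°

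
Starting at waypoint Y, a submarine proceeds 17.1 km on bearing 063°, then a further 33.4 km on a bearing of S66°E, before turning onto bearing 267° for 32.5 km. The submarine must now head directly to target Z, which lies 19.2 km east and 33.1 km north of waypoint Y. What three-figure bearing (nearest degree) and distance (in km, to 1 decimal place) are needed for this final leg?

Leg 1 (063°, 17.1 km): east 17.1 sin 63° = 15.24, north 17.1 cos 63° = 7.76
Leg 2 (S66°E, 33.4 km): east 33.4 sin 114° = 30.51, north 33.4 cos 114° = -13.59
Leg 3 (267°, 32.5 km): east 32.5 sin 267° = -32.46, north 32.5 cos 267° = -1.70
Current position: (13.29, -7.52). Target: (19.2, 33.1). Remaining: Δeast = 5.91, Δnorth = 40.62.
Bearing = atan2(5.91, 40.62) mod 360° = 8.27°; distance = √((5.91)² + (40.62)²) = 41.050 km.

008°, 41.0 km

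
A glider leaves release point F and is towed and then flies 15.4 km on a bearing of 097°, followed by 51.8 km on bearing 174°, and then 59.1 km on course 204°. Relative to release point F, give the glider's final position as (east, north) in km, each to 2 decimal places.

(-3.34, -107.38)

Leg 1 (097°, 15.4 km): east 15.4 sin 97° = 15.29, north 15.4 cos 97° = -1.88
Leg 2 (174°, 51.8 km): east 51.8 sin 174° = 5.41, north 51.8 cos 174° = -51.52
Leg 3 (204°, 59.1 km): east 59.1 sin 204° = -24.04, north 59.1 cos 204° = -53.99
Summing: -3.34 km east, -107.38 km north → (-3.34, -107.38).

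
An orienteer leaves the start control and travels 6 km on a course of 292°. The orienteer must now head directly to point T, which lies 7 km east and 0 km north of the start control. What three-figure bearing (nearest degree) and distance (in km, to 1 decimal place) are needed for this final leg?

Leg 1 (292°, 6 km): east 6 sin 292° = -5.56, north 6 cos 292° = 2.25
Current position: (-5.56, 2.25). Target: (7, 0). Remaining: Δeast = 12.56, Δnorth = -2.25.
Bearing = atan2(12.56, -2.25) mod 360° = 100.14°; distance = √((12.56)² + (-2.25)²) = 12.763 km.

100°, 12.8 km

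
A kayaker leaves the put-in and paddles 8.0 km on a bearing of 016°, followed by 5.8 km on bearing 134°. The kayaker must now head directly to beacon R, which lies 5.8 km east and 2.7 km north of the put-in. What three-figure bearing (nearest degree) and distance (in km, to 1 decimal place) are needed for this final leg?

211°, 1.1 km

Leg 1 (016°, 8.0 km): east 8.0 sin 16° = 2.21, north 8.0 cos 16° = 7.69
Leg 2 (134°, 5.8 km): east 5.8 sin 134° = 4.17, north 5.8 cos 134° = -4.03
Current position: (6.38, 3.66). Target: (5.8, 2.7). Remaining: Δeast = -0.58, Δnorth = -0.96.
Bearing = atan2(-0.58, -0.96) mod 360° = 210.99°; distance = √((-0.58)² + (-0.96)²) = 1.121 km.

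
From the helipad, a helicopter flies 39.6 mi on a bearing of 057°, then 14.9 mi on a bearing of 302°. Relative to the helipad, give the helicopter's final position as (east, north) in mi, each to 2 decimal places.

(20.58, 29.46)

Leg 1 (057°, 39.6 mi): east 39.6 sin 57° = 33.21, north 39.6 cos 57° = 21.57
Leg 2 (302°, 14.9 mi): east 14.9 sin 302° = -12.64, north 14.9 cos 302° = 7.90
Summing: 20.58 mi east, 29.46 mi north → (20.58, 29.46).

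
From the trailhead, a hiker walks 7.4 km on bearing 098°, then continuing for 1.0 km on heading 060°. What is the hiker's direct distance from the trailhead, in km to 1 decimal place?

8.2 km

Leg 1 (098°, 7.4 km): east 7.4 sin 98° = 7.33, north 7.4 cos 98° = -1.03
Leg 2 (060°, 1.0 km): east 1.0 sin 60° = 0.87, north 1.0 cos 60° = 0.50
Net: 8.19 east, -0.53 north. Distance = √((8.19)² + (-0.53)²) = 8.211 km.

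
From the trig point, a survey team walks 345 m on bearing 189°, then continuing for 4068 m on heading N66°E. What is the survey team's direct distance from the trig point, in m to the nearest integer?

Leg 1 (189°, 345 m): east 345 sin 189° = -53.97, north 345 cos 189° = -340.75
Leg 2 (N66°E, 4068 m): east 4068 sin 66° = 3716.30, north 4068 cos 66° = 1654.60
Net: 3662.33 east, 1313.85 north. Distance = √((3662.33)² + (1313.85)²) = 3890.873 m.

3891 m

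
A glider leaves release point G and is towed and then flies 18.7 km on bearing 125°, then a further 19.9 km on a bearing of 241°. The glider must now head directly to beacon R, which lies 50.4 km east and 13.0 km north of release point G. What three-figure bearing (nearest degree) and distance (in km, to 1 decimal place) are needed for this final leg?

058°, 62.2 km

Leg 1 (125°, 18.7 km): east 18.7 sin 125° = 15.32, north 18.7 cos 125° = -10.73
Leg 2 (241°, 19.9 km): east 19.9 sin 241° = -17.40, north 19.9 cos 241° = -9.65
Current position: (-2.09, -20.37). Target: (50.4, 13.0). Remaining: Δeast = 52.49, Δnorth = 33.37.
Bearing = atan2(52.49, 33.37) mod 360° = 57.55°; distance = √((52.49)² + (33.37)²) = 62.199 km.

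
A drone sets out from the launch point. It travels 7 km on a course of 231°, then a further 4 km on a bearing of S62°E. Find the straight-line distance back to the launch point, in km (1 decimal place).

Leg 1 (231°, 7 km): east 7 sin 231° = -5.44, north 7 cos 231° = -4.41
Leg 2 (S62°E, 4 km): east 4 sin 118° = 3.53, north 4 cos 118° = -1.88
Net: -1.91 east, -6.28 north. Distance = √((-1.91)² + (-6.28)²) = 6.567 km.

6.6 km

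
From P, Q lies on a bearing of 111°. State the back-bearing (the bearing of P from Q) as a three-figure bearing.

291°

Back-bearing = 111° + 180° = 291°.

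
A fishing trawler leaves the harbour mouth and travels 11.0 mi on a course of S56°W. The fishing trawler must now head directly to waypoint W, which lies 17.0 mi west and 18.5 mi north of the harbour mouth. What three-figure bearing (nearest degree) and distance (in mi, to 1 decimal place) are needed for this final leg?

342°, 25.9 mi

Leg 1 (S56°W, 11.0 mi): east 11.0 sin 236° = -9.12, north 11.0 cos 236° = -6.15
Current position: (-9.12, -6.15). Target: (-17.0, 18.5). Remaining: Δeast = -7.88, Δnorth = 24.65.
Bearing = atan2(-7.88, 24.65) mod 360° = 342.27°; distance = √((-7.88)² + (24.65)²) = 25.880 mi.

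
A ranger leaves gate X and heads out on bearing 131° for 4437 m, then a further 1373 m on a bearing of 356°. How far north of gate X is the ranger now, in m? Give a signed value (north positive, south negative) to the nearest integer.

-1541 m

Leg 1 (131°, 4437 m): east 4437 sin 131° = 3348.65, north 4437 cos 131° = -2910.93
Leg 2 (356°, 1373 m): east 1373 sin 356° = -95.78, north 1373 cos 356° = 1369.66
Net north component: -1541.28 m.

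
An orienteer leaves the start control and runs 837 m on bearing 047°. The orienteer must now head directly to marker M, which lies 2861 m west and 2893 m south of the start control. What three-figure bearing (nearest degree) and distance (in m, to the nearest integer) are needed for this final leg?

225°, 4905 m

Leg 1 (047°, 837 m): east 837 sin 47° = 612.14, north 837 cos 47° = 570.83
Current position: (612.14, 570.83). Target: (-2861, -2893). Remaining: Δeast = -3473.14, Δnorth = -3463.83.
Bearing = atan2(-3473.14, -3463.83) mod 360° = 225.08°; distance = √((-3473.14)² + (-3463.83)²) = 4905.187 m.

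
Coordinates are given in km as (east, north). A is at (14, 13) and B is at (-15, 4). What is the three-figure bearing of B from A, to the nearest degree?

Δeast = -15 − 14 = -29.00; Δnorth = 4 − 13 = -9.00.
Bearing = atan2(Δeast, Δnorth) mod 360° = 252.76° ≈ 253°.

253°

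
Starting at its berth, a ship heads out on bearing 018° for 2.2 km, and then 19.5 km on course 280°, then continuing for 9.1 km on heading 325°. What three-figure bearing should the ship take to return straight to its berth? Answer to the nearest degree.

119°

Leg 1 (018°, 2.2 km): east 2.2 sin 18° = 0.68, north 2.2 cos 18° = 2.09
Leg 2 (280°, 19.5 km): east 19.5 sin 280° = -19.20, north 19.5 cos 280° = 3.39
Leg 3 (325°, 9.1 km): east 9.1 sin 325° = -5.22, north 9.1 cos 325° = 7.45
Net displacement: -23.74 east, 12.93 north. Direction back to start is (23.74, -12.93): bearing = atan2(23.74, -12.93) mod 360° = 118.58° ≈ 119°.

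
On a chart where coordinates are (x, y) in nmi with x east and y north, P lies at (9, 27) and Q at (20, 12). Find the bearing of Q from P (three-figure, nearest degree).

144°

Δeast = 20 − 9 = 11.00; Δnorth = 12 − 27 = -15.00.
Bearing = atan2(Δeast, Δnorth) mod 360° = 143.75° ≈ 144°.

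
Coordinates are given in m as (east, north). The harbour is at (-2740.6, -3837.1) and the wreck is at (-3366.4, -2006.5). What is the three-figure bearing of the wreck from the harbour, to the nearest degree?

341°

Δeast = -3366.4 − -2740.6 = -625.80; Δnorth = -2006.5 − -3837.1 = 1830.60.
Bearing = atan2(Δeast, Δnorth) mod 360° = 341.13° ≈ 341°.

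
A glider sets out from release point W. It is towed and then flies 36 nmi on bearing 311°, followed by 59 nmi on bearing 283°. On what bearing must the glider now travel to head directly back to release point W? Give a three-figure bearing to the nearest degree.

Leg 1 (311°, 36 nmi): east 36 sin 311° = -27.17, north 36 cos 311° = 23.62
Leg 2 (283°, 59 nmi): east 59 sin 283° = -57.49, north 59 cos 283° = 13.27
Net displacement: -84.66 east, 36.89 north. Direction back to start is (84.66, -36.89): bearing = atan2(84.66, -36.89) mod 360° = 113.55° ≈ 114°.

114°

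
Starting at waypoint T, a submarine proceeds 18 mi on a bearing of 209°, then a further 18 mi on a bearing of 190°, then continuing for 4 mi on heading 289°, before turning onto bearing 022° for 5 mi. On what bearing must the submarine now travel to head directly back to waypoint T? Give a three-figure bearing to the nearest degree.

027°

Leg 1 (209°, 18 mi): east 18 sin 209° = -8.73, north 18 cos 209° = -15.74
Leg 2 (190°, 18 mi): east 18 sin 190° = -3.13, north 18 cos 190° = -17.73
Leg 3 (289°, 4 mi): east 4 sin 289° = -3.78, north 4 cos 289° = 1.30
Leg 4 (022°, 5 mi): east 5 sin 22° = 1.87, north 5 cos 22° = 4.64
Net displacement: -13.76 east, -27.53 north. Direction back to start is (13.76, 27.53): bearing = atan2(13.76, 27.53) mod 360° = 26.56° ≈ 027°.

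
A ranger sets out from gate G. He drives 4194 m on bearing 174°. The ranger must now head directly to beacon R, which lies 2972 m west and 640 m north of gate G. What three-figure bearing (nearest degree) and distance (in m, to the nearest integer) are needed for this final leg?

Leg 1 (174°, 4194 m): east 4194 sin 174° = 438.39, north 4194 cos 174° = -4171.02
Current position: (438.39, -4171.02). Target: (-2972, 640). Remaining: Δeast = -3410.39, Δnorth = 4811.02.
Bearing = atan2(-3410.39, 4811.02) mod 360° = 324.67°; distance = √((-3410.39)² + (4811.02)²) = 5897.180 m.

325°, 5897 m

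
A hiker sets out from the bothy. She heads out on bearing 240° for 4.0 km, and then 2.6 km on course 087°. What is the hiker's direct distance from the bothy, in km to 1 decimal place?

2.1 km

Leg 1 (240°, 4.0 km): east 4.0 sin 240° = -3.46, north 4.0 cos 240° = -2.00
Leg 2 (087°, 2.6 km): east 2.6 sin 87° = 2.60, north 2.6 cos 87° = 0.14
Net: -0.87 east, -1.86 north. Distance = √((-0.87)² + (-1.86)²) = 2.056 km.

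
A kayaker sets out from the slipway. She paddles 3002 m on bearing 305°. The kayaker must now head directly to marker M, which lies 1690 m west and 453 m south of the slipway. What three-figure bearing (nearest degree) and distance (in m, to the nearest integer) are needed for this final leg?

Leg 1 (305°, 3002 m): east 3002 sin 305° = -2459.09, north 3002 cos 305° = 1721.88
Current position: (-2459.09, 1721.88). Target: (-1690, -453). Remaining: Δeast = 769.09, Δnorth = -2174.88.
Bearing = atan2(769.09, -2174.88) mod 360° = 160.53°; distance = √((769.09)² + (-2174.88)²) = 2306.858 m.

161°, 2307 m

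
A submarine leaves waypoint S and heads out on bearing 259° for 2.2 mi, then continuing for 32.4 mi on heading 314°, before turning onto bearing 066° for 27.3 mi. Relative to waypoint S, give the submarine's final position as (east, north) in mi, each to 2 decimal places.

Leg 1 (259°, 2.2 mi): east 2.2 sin 259° = -2.16, north 2.2 cos 259° = -0.42
Leg 2 (314°, 32.4 mi): east 32.4 sin 314° = -23.31, north 32.4 cos 314° = 22.51
Leg 3 (066°, 27.3 mi): east 27.3 sin 66° = 24.94, north 27.3 cos 66° = 11.10
Summing: -0.53 mi east, 33.19 mi north → (-0.53, 33.19).

(-0.53, 33.19)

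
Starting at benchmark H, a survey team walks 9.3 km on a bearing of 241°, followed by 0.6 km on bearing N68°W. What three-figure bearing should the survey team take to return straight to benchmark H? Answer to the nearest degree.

064°

Leg 1 (241°, 9.3 km): east 9.3 sin 241° = -8.13, north 9.3 cos 241° = -4.51
Leg 2 (N68°W, 0.6 km): east 0.6 sin 292° = -0.56, north 0.6 cos 292° = 0.22
Net displacement: -8.69 east, -4.28 north. Direction back to start is (8.69, 4.28): bearing = atan2(8.69, 4.28) mod 360° = 63.76° ≈ 064°.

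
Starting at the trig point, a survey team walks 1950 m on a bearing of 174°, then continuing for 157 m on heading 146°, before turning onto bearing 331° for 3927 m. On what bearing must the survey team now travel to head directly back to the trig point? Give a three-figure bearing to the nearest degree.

Leg 1 (174°, 1950 m): east 1950 sin 174° = 203.83, north 1950 cos 174° = -1939.32
Leg 2 (146°, 157 m): east 157 sin 146° = 87.79, north 157 cos 146° = -130.16
Leg 3 (331°, 3927 m): east 3927 sin 331° = -1903.85, north 3927 cos 331° = 3434.63
Net displacement: -1612.22 east, 1365.15 north. Direction back to start is (1612.22, -1365.15): bearing = atan2(1612.22, -1365.15) mod 360° = 130.26° ≈ 130°.

130°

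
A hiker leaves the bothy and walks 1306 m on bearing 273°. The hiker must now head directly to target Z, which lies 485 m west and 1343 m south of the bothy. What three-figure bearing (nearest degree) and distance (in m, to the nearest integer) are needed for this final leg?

Leg 1 (273°, 1306 m): east 1306 sin 273° = -1304.21, north 1306 cos 273° = 68.35
Current position: (-1304.21, 68.35). Target: (-485, -1343). Remaining: Δeast = 819.21, Δnorth = -1411.35.
Bearing = atan2(819.21, -1411.35) mod 360° = 149.87°; distance = √((819.21)² + (-1411.35)²) = 1631.875 m.

150°, 1632 m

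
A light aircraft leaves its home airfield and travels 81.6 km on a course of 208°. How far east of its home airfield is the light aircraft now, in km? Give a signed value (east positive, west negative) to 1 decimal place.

Leg 1 (208°, 81.6 km): east 81.6 sin 208° = -38.31, north 81.6 cos 208° = -72.05
Net east component: -38.31 km.

-38.3 km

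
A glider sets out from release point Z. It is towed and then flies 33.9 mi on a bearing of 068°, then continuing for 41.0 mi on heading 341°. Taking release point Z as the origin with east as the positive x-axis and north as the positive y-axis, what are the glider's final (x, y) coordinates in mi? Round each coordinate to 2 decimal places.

Leg 1 (068°, 33.9 mi): east 33.9 sin 68° = 31.43, north 33.9 cos 68° = 12.70
Leg 2 (341°, 41.0 mi): east 41.0 sin 341° = -13.35, north 41.0 cos 341° = 38.77
Summing: 18.08 mi east, 51.47 mi north → (18.08, 51.47).

(18.08, 51.47)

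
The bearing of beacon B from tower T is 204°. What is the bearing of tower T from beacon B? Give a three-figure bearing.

024°

Back-bearing = 204° − 180° = 024°.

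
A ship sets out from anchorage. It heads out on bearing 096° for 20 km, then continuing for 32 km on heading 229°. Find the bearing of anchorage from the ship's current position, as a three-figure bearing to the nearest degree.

010°

Leg 1 (096°, 20 km): east 20 sin 96° = 19.89, north 20 cos 96° = -2.09
Leg 2 (229°, 32 km): east 32 sin 229° = -24.15, north 32 cos 229° = -20.99
Net displacement: -4.26 east, -23.08 north. Direction back to start is (4.26, 23.08): bearing = atan2(4.26, 23.08) mod 360° = 10.46° ≈ 010°.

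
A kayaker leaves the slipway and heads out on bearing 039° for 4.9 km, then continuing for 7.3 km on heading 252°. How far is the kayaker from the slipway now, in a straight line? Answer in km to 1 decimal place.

Leg 1 (039°, 4.9 km): east 4.9 sin 39° = 3.08, north 4.9 cos 39° = 3.81
Leg 2 (252°, 7.3 km): east 7.3 sin 252° = -6.94, north 7.3 cos 252° = -2.26
Net: -3.86 east, 1.55 north. Distance = √((-3.86)² + (1.55)²) = 4.160 km.

4.2 km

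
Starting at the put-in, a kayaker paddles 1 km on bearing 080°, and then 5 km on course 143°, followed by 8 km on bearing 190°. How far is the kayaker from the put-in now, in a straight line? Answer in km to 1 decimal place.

Leg 1 (080°, 1 km): east 1 sin 80° = 0.98, north 1 cos 80° = 0.17
Leg 2 (143°, 5 km): east 5 sin 143° = 3.01, north 5 cos 143° = -3.99
Leg 3 (190°, 8 km): east 8 sin 190° = -1.39, north 8 cos 190° = -7.88
Net: 2.60 east, -11.70 north. Distance = √((2.60)² + (-11.70)²) = 11.984 km.

12.0 km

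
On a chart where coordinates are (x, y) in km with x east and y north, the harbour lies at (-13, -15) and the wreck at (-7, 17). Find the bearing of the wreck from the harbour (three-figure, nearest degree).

Δeast = -7 − -13 = 6.00; Δnorth = 17 − -15 = 32.00.
Bearing = atan2(Δeast, Δnorth) mod 360° = 10.62° ≈ 011°.

011°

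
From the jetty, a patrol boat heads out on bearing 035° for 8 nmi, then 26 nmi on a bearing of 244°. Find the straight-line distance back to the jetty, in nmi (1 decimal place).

19.4 nmi

Leg 1 (035°, 8 nmi): east 8 sin 35° = 4.59, north 8 cos 35° = 6.55
Leg 2 (244°, 26 nmi): east 26 sin 244° = -23.37, north 26 cos 244° = -11.40
Net: -18.78 east, -4.84 north. Distance = √((-18.78)² + (-4.84)²) = 19.395 nmi.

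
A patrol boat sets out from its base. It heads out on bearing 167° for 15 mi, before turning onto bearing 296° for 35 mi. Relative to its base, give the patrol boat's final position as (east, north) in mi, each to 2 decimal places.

(-28.08, 0.73)

Leg 1 (167°, 15 mi): east 15 sin 167° = 3.37, north 15 cos 167° = -14.62
Leg 2 (296°, 35 mi): east 35 sin 296° = -31.46, north 35 cos 296° = 15.34
Summing: -28.08 mi east, 0.73 mi north → (-28.08, 0.73).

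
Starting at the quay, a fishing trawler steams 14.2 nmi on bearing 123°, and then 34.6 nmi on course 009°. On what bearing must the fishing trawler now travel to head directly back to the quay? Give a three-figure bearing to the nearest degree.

213°

Leg 1 (123°, 14.2 nmi): east 14.2 sin 123° = 11.91, north 14.2 cos 123° = -7.73
Leg 2 (009°, 34.6 nmi): east 34.6 sin 9° = 5.41, north 34.6 cos 9° = 34.17
Net displacement: 17.32 east, 26.44 north. Direction back to start is (-17.32, -26.44): bearing = atan2(-17.32, -26.44) mod 360° = 213.23° ≈ 213°.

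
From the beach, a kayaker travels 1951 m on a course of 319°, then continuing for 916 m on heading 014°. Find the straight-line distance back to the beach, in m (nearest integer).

2588 m

Leg 1 (319°, 1951 m): east 1951 sin 319° = -1279.97, north 1951 cos 319° = 1472.44
Leg 2 (014°, 916 m): east 916 sin 14° = 221.60, north 916 cos 14° = 888.79
Net: -1058.37 east, 2361.23 north. Distance = √((-1058.37)² + (2361.23)²) = 2587.577 m.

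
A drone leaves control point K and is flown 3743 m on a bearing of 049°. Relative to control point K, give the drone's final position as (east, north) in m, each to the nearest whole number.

Leg 1 (049°, 3743 m): east 3743 sin 49° = 2824.88, north 3743 cos 49° = 2455.63
Summing: 2824.88 m east, 2455.63 m north → (2825, 2456).

(2825, 2456)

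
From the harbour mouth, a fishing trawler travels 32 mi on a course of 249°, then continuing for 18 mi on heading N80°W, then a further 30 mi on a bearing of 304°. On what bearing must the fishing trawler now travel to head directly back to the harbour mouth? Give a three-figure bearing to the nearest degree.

097°

Leg 1 (249°, 32 mi): east 32 sin 249° = -29.87, north 32 cos 249° = -11.47
Leg 2 (N80°W, 18 mi): east 18 sin 280° = -17.73, north 18 cos 280° = 3.13
Leg 3 (304°, 30 mi): east 30 sin 304° = -24.87, north 30 cos 304° = 16.78
Net displacement: -72.47 east, 8.43 north. Direction back to start is (72.47, -8.43): bearing = atan2(72.47, -8.43) mod 360° = 96.64° ≈ 097°.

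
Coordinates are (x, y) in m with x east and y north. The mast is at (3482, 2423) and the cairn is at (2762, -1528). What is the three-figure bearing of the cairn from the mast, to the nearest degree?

190°

Δeast = 2762 − 3482 = -720.00; Δnorth = -1528 − 2423 = -3951.00.
Bearing = atan2(Δeast, Δnorth) mod 360° = 190.33° ≈ 190°.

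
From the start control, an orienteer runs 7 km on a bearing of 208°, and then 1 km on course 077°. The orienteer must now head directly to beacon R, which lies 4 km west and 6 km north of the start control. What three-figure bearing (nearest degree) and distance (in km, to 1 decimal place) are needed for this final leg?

Leg 1 (208°, 7 km): east 7 sin 208° = -3.29, north 7 cos 208° = -6.18
Leg 2 (077°, 1 km): east 1 sin 77° = 0.97, north 1 cos 77° = 0.22
Current position: (-2.31, -5.96). Target: (-4, 6). Remaining: Δeast = -1.69, Δnorth = 11.96.
Bearing = atan2(-1.69, 11.96) mod 360° = 351.96°; distance = √((-1.69)² + (11.96)²) = 12.074 km.

352°, 12.1 km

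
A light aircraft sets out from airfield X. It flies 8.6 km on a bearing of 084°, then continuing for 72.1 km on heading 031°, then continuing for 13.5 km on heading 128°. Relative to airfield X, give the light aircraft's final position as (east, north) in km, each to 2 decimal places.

Leg 1 (084°, 8.6 km): east 8.6 sin 84° = 8.55, north 8.6 cos 84° = 0.90
Leg 2 (031°, 72.1 km): east 72.1 sin 31° = 37.13, north 72.1 cos 31° = 61.80
Leg 3 (128°, 13.5 km): east 13.5 sin 128° = 10.64, north 13.5 cos 128° = -8.31
Summing: 56.33 km east, 54.39 km north → (56.33, 54.39).

(56.33, 54.39)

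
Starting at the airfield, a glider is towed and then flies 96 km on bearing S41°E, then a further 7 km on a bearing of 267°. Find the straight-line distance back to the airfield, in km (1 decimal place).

91.9 km

Leg 1 (S41°E, 96 km): east 96 sin 139° = 62.98, north 96 cos 139° = -72.45
Leg 2 (267°, 7 km): east 7 sin 267° = -6.99, north 7 cos 267° = -0.37
Net: 55.99 east, -72.82 north. Distance = √((55.99)² + (-72.82)²) = 91.856 km.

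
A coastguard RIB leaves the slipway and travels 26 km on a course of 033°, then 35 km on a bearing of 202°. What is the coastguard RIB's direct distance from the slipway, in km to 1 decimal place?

Leg 1 (033°, 26 km): east 26 sin 33° = 14.16, north 26 cos 33° = 21.81
Leg 2 (202°, 35 km): east 35 sin 202° = -13.11, north 35 cos 202° = -32.45
Net: 1.05 east, -10.65 north. Distance = √((1.05)² + (-10.65)²) = 10.698 km.

10.7 km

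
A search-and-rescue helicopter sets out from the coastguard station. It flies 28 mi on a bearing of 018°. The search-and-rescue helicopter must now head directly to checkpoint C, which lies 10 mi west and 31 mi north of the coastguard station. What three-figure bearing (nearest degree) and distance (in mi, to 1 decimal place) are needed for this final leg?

Leg 1 (018°, 28 mi): east 28 sin 18° = 8.65, north 28 cos 18° = 26.63
Current position: (8.65, 26.63). Target: (-10, 31). Remaining: Δeast = -18.65, Δnorth = 4.37.
Bearing = atan2(-18.65, 4.37) mod 360° = 283.19°; distance = √((-18.65)² + (4.37)²) = 19.158 mi.

283°, 19.2 mi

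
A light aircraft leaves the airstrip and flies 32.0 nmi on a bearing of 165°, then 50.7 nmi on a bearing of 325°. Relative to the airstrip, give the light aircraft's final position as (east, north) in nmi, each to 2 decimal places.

Leg 1 (165°, 32.0 nmi): east 32.0 sin 165° = 8.28, north 32.0 cos 165° = -30.91
Leg 2 (325°, 50.7 nmi): east 50.7 sin 325° = -29.08, north 50.7 cos 325° = 41.53
Summing: -20.80 nmi east, 10.62 nmi north → (-20.80, 10.62).

(-20.80, 10.62)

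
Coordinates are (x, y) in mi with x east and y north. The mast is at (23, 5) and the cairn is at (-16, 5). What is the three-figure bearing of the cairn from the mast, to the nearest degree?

270°

Δeast = -16 − 23 = -39.00; Δnorth = 5 − 5 = 0.00.
Bearing = atan2(Δeast, Δnorth) mod 360° = 270.00° ≈ 270°.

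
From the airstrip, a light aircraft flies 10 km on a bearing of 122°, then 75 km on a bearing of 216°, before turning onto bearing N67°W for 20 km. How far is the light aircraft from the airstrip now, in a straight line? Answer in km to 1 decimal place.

Leg 1 (122°, 10 km): east 10 sin 122° = 8.48, north 10 cos 122° = -5.30
Leg 2 (216°, 75 km): east 75 sin 216° = -44.08, north 75 cos 216° = -60.68
Leg 3 (N67°W, 20 km): east 20 sin 293° = -18.41, north 20 cos 293° = 7.81
Net: -54.01 east, -58.16 north. Distance = √((-54.01)² + (-58.16)²) = 79.373 km.

79.4 km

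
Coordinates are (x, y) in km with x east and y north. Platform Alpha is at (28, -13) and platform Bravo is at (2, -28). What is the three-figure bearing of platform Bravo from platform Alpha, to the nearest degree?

240°

Δeast = 2 − 28 = -26.00; Δnorth = -28 − -13 = -15.00.
Bearing = atan2(Δeast, Δnorth) mod 360° = 240.02° ≈ 240°.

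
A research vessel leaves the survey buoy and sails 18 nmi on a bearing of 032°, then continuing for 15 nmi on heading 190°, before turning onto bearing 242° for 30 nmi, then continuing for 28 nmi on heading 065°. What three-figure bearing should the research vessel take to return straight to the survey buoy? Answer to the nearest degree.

Leg 1 (032°, 18 nmi): east 18 sin 32° = 9.54, north 18 cos 32° = 15.26
Leg 2 (190°, 15 nmi): east 15 sin 190° = -2.60, north 15 cos 190° = -14.77
Leg 3 (242°, 30 nmi): east 30 sin 242° = -26.49, north 30 cos 242° = -14.08
Leg 4 (065°, 28 nmi): east 28 sin 65° = 25.38, north 28 cos 65° = 11.83
Net displacement: 5.82 east, -1.76 north. Direction back to start is (-5.82, 1.76): bearing = atan2(-5.82, 1.76) mod 360° = 286.80° ≈ 287°.

287°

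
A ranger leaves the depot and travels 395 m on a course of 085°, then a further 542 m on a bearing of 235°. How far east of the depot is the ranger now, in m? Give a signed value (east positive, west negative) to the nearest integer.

Leg 1 (085°, 395 m): east 395 sin 85° = 393.50, north 395 cos 85° = 34.43
Leg 2 (235°, 542 m): east 542 sin 235° = -443.98, north 542 cos 235° = -310.88
Net east component: -50.48 m.

-50 m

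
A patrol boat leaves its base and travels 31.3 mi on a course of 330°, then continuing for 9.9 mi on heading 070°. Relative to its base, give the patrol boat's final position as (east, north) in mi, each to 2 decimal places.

(-6.35, 30.49)

Leg 1 (330°, 31.3 mi): east 31.3 sin 330° = -15.65, north 31.3 cos 330° = 27.11
Leg 2 (070°, 9.9 mi): east 9.9 sin 70° = 9.30, north 9.9 cos 70° = 3.39
Summing: -6.35 mi east, 30.49 mi north → (-6.35, 30.49).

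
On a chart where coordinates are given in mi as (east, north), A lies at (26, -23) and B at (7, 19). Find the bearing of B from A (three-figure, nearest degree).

Δeast = 7 − 26 = -19.00; Δnorth = 19 − -23 = 42.00.
Bearing = atan2(Δeast, Δnorth) mod 360° = 335.66° ≈ 336°.

336°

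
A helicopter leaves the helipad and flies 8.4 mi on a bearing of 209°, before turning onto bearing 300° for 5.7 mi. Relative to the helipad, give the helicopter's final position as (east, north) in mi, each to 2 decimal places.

(-9.01, -4.50)

Leg 1 (209°, 8.4 mi): east 8.4 sin 209° = -4.07, north 8.4 cos 209° = -7.35
Leg 2 (300°, 5.7 mi): east 5.7 sin 300° = -4.94, north 5.7 cos 300° = 2.85
Summing: -9.01 mi east, -4.50 mi north → (-9.01, -4.50).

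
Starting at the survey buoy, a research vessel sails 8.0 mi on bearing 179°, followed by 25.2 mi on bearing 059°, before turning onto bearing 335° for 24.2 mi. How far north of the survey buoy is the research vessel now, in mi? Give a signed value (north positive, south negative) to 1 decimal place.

Leg 1 (179°, 8.0 mi): east 8.0 sin 179° = 0.14, north 8.0 cos 179° = -8.00
Leg 2 (059°, 25.2 mi): east 25.2 sin 59° = 21.60, north 25.2 cos 59° = 12.98
Leg 3 (335°, 24.2 mi): east 24.2 sin 335° = -10.23, north 24.2 cos 335° = 21.93
Net north component: 26.91 mi.

26.9 mi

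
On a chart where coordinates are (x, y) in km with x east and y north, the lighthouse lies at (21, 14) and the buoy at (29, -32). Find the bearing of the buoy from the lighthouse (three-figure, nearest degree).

Δeast = 29 − 21 = 8.00; Δnorth = -32 − 14 = -46.00.
Bearing = atan2(Δeast, Δnorth) mod 360° = 170.13° ≈ 170°.

170°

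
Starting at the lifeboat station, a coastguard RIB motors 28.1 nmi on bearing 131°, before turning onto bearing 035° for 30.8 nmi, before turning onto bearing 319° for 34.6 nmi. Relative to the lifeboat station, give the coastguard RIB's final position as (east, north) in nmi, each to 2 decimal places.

(16.17, 32.91)

Leg 1 (131°, 28.1 nmi): east 28.1 sin 131° = 21.21, north 28.1 cos 131° = -18.44
Leg 2 (035°, 30.8 nmi): east 30.8 sin 35° = 17.67, north 30.8 cos 35° = 25.23
Leg 3 (319°, 34.6 nmi): east 34.6 sin 319° = -22.70, north 34.6 cos 319° = 26.11
Summing: 16.17 nmi east, 32.91 nmi north → (16.17, 32.91).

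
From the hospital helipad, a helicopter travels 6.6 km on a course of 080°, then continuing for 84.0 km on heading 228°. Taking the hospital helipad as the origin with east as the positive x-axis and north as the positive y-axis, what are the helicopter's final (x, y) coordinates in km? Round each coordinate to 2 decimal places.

(-55.92, -55.06)

Leg 1 (080°, 6.6 km): east 6.6 sin 80° = 6.50, north 6.6 cos 80° = 1.15
Leg 2 (228°, 84.0 km): east 84.0 sin 228° = -62.42, north 84.0 cos 228° = -56.21
Summing: -55.92 km east, -55.06 km north → (-55.92, -55.06).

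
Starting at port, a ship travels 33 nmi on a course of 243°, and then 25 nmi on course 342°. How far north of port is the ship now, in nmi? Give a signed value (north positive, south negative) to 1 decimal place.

8.8 nmi

Leg 1 (243°, 33 nmi): east 33 sin 243° = -29.40, north 33 cos 243° = -14.98
Leg 2 (342°, 25 nmi): east 25 sin 342° = -7.73, north 25 cos 342° = 23.78
Net north component: 8.79 nmi.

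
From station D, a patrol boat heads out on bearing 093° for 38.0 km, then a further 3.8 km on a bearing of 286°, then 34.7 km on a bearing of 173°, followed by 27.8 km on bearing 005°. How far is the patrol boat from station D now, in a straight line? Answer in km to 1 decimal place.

Leg 1 (093°, 38.0 km): east 38.0 sin 93° = 37.95, north 38.0 cos 93° = -1.99
Leg 2 (286°, 3.8 km): east 3.8 sin 286° = -3.65, north 3.8 cos 286° = 1.05
Leg 3 (173°, 34.7 km): east 34.7 sin 173° = 4.23, north 34.7 cos 173° = -34.44
Leg 4 (005°, 27.8 km): east 27.8 sin 5° = 2.42, north 27.8 cos 5° = 27.69
Net: 40.95 east, -7.69 north. Distance = √((40.95)² + (-7.69)²) = 41.662 km.

41.7 km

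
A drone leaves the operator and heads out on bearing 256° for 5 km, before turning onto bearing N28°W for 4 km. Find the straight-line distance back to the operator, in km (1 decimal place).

7.1 km

Leg 1 (256°, 5 km): east 5 sin 256° = -4.85, north 5 cos 256° = -1.21
Leg 2 (N28°W, 4 km): east 4 sin 332° = -1.88, north 4 cos 332° = 3.53
Net: -6.73 east, 2.32 north. Distance = √((-6.73)² + (2.32)²) = 7.119 km.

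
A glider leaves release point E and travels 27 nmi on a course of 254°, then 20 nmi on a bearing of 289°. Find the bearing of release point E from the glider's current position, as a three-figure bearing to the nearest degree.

089°

Leg 1 (254°, 27 nmi): east 27 sin 254° = -25.95, north 27 cos 254° = -7.44
Leg 2 (289°, 20 nmi): east 20 sin 289° = -18.91, north 20 cos 289° = 6.51
Net displacement: -44.86 east, -0.93 north. Direction back to start is (44.86, 0.93): bearing = atan2(44.86, 0.93) mod 360° = 88.81° ≈ 089°.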